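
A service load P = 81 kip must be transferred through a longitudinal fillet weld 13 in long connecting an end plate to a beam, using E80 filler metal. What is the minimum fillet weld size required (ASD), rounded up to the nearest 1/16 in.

w = 3/8 in

E80XX → F_EXX = 80 ksi.
Total weld length L = 13 in.
Required throat t_e = P × Ω / (0.6 F_EXX × L) = 81 × 2.0 / (0.6 × 80 × 13) = 0.2596 in.
Required leg w = t_e / 0.707 = 0.3672 in → use 3/8 in.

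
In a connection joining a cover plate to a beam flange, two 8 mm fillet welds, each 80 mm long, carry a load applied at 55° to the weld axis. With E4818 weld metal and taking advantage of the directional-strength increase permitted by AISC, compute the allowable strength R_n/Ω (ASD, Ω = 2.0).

E48XX → F_EXX = 480 MPa.
t_e = 0.707 × 8 = 5.656 mm; A_we = 5.656 × 160 = 905 mm².
Directional factor: 1.0 + 0.5 sin^1.5(55°) = 1.371.
F_nw = 0.6 × 480 × 1.371 = 394.8 MPa.
R_n/Ω = (394.8 × 905) / 2.0 × 10⁻³ = 178.6 kN.

R_n/Ω ≈ 179 kN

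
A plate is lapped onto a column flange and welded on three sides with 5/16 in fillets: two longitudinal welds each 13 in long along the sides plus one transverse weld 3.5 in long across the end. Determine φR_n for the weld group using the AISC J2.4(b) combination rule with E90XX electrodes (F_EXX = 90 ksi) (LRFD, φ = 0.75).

φR_n ≈ 264 kips

t_e = 0.707 × 0.3125 = 0.2209 in.
R_nwl = 0.6 × 90 × 0.2209 × 26 = 310.2 kips (longitudinal, 2 welds).
R_nwt = 0.6 × 90 × 0.2209 × 3.5 = 41.76 kips (transverse, base value).
(i) R_nwl + R_nwt = 352 kips; (ii) 0.85 R_nwl + 1.5 R_nwt = 326.3 kips.
R_n = max = 352 kips [governs: (i)]; φR_n = 264 kips.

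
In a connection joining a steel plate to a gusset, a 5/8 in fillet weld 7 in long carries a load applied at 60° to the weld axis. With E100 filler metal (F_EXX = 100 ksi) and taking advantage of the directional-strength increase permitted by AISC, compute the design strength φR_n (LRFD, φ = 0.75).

t_e = 0.707 × 0.625 = 0.4419 in; A_we = 0.4419 × 7 = 3.093 in².
Directional factor: 1.0 + 0.5 sin^1.5(60°) = 1.403.
F_nw = 0.6 × 100 × 1.403 = 84.18 ksi.
φR_n = 0.75 × 84.18 × 3.093 = 195.3 kips.

φR_n ≈ 195 kips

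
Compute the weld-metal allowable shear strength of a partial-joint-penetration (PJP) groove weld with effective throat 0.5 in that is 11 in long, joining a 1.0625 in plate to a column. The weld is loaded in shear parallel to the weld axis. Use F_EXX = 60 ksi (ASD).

Effective throat (given) t_e = 0.5 in.
A_we = 0.5 × 11 = 5.5 in².
F_nw = 0.6 F_EXX = 36 ksi.
R_n/Ω = (36 × 5.5) / 2.0 = 99 kip.

R_n/Ω ≈ 99 kip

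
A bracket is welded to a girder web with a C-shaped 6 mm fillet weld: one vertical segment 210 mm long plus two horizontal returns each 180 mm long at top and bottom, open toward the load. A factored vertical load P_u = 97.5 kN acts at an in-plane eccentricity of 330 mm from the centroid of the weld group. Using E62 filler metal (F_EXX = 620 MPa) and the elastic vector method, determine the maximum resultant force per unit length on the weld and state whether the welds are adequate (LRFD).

Total weld length L_w = 570 mm. Treat welds as unit-width lines.
Centroid: x̄ = 2×180×90 / 570 = 56.84 mm from the vertical weld.
Polar moment about centroid: J = I_x + I_y = [210³/12 + 2×180×105²] + [210×56.84² + 2(180³/12 + 180×33.16²)] = 6787000 mm³.
Direct shear f_v = P/L_w = 97.5×10³ / 570 = 171.1 N/mm (vertical).
Torsion M = P·e = 97.5×10³ × 330 = 32175000 N·mm.
Critical point at (x, y) = (123.2, 105) from centroid. f_tx = M·y/J = 497.8 N/mm; f_ty = M·x/J = 583.8 N/mm.
Resultant f_max = √[f_tx² + (f_v + f_ty)²] = √[497.8² + (171.1 + 583.8)²] = 904.2 N/mm.
Capacity per unit length: φr_n = 0.75 × 0.6 × 620 × (0.707 × 6) = 1184 N/mm.
904.2 ≤ 1184 → adequate.

f_max ≈ 904 N/mm; adequate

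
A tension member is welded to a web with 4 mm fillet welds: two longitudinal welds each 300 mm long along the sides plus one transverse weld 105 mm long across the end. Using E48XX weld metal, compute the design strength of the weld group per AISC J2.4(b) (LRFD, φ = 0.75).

E48XX → F_EXX = 480 MPa.
t_e = 0.707 × 4 = 2.828 mm.
R_nwl = 0.6 × 480 × 2.828 × 600 × 10⁻³ = 488.7 kN (longitudinal, 2 welds).
R_nwt = 0.6 × 480 × 2.828 × 105 × 10⁻³ = 85.52 kN (transverse, base value).
(i) R_nwl + R_nwt = 574.2 kN; (ii) 0.85 R_nwl + 1.5 R_nwt = 543.7 kN.
R_n = max = 574.2 kN [governs: (i)]; φR_n = 430.6 kN.

φR_n ≈ 431 kN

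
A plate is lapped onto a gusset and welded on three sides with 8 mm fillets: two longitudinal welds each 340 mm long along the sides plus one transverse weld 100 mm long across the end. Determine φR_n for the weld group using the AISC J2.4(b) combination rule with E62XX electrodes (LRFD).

E62XX → F_EXX = 620 MPa.
t_e = 0.707 × 8 = 5.656 mm.
R_nwl = 0.6 × 620 × 5.656 × 680 × 10⁻³ = 1431 kN (longitudinal, 2 welds).
R_nwt = 0.6 × 620 × 5.656 × 100 × 10⁻³ = 210.4 kN (transverse, base value).
(i) R_nwl + R_nwt = 1641 kN; (ii) 0.85 R_nwl + 1.5 R_nwt = 1532 kN.
R_n = max = 1641 kN [governs: (i)]; φR_n = 1231 kN.

φR_n ≈ 1230 kN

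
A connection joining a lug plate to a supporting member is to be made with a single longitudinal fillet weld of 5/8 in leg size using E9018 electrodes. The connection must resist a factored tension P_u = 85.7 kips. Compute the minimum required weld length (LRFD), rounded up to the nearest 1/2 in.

L = 5 in

E90XX → F_EXX = 90 ksi.
Throat t_e = 0.707 × 0.625 = 0.4419 in.
φr_n = 0.75 × 0.6 × 90 × 0.4419 = 17.9 kips/in.
L_req = P_u / φr_n = 85.7 / 17.9 = 4.789 in total.
Round up → use L = 5 in.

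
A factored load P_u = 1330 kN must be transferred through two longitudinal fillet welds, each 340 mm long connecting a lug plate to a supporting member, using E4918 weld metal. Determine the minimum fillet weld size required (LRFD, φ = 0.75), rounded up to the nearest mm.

E49XX → F_EXX = 490 MPa.
Total weld length L = 680 mm.
Required throat t_e = P_u / (φ × 0.6 F_EXX × L) = 1330 / (0.75 × 0.6 × 490 × 680 × 10⁻³) = 8.87 mm.
Required leg w = t_e / 0.707 = 12.55 mm → use 13 mm.

w = 13 mm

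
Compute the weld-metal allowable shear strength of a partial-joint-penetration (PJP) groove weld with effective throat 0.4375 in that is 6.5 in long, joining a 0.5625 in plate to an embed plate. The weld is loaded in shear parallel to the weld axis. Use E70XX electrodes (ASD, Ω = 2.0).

R_n/Ω ≈ 59.7 kip

E70XX → F_EXX = 70 ksi.
Effective throat (given) t_e = 0.4375 in.
A_we = 0.4375 × 6.5 = 2.844 in².
F_nw = 0.6 F_EXX = 42 ksi.
R_n/Ω = (42 × 2.844) / 2.0 = 59.72 kip.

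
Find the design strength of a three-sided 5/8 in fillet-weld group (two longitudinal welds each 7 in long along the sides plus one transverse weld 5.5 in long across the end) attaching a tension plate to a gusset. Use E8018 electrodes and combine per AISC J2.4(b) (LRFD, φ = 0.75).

φR_n ≈ 321 kips

E80XX → F_EXX = 80 ksi.
t_e = 0.707 × 0.625 = 0.4419 in.
R_nwl = 0.6 × 80 × 0.4419 × 14 = 296.9 kips (longitudinal, 2 welds).
R_nwt = 0.6 × 80 × 0.4419 × 5.5 = 116.7 kips (transverse, base value).
(i) R_nwl + R_nwt = 413.6 kips; (ii) 0.85 R_nwl + 1.5 R_nwt = 427.4 kips.
R_n = max = 427.4 kips [governs: (ii)]; φR_n = 320.5 kips.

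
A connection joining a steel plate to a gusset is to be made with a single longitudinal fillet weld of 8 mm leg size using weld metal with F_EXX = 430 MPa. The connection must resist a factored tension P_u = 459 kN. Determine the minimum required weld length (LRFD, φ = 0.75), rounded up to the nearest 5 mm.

Throat t_e = 0.707 × 8 = 5.656 mm.
φr_n = 0.75 × 0.6 × 430 × 5.656 × 10⁻³ = 1.094 kN/mm.
L_req = P_u / φr_n = 459 / 1.094 = 419.4 mm total.
Round up → use L = 420 mm.

L = 420 mm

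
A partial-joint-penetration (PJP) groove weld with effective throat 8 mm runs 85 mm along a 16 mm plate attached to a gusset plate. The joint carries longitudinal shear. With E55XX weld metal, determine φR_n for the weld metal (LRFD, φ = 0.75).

φR_n ≈ 168 kN

E55XX → F_EXX = 550 MPa.
Effective throat (given) t_e = 8 mm.
A_we = 8 × 85 = 680 mm².
F_nw = 0.6 F_EXX = 330 MPa.
φR_n = 0.75 × 330 × 680 × 10⁻³ = 168.3 kN.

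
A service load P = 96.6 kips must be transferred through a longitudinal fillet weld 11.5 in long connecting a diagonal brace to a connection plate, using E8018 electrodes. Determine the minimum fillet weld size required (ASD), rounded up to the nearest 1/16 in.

E80XX → F_EXX = 80 ksi.
Total weld length L = 11.5 in.
Required throat t_e = P × Ω / (0.6 F_EXX × L) = 96.6 × 2.0 / (0.6 × 80 × 11.5) = 0.35 in.
Required leg w = t_e / 0.707 = 0.495 in → use 1/2 in.

w = 1/2 in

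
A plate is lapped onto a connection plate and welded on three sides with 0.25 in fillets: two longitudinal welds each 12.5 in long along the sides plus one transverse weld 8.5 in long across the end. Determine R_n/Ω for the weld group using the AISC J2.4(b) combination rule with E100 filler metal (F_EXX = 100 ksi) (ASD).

R_n/Ω ≈ 180 kip

t_e = 0.707 × 0.25 = 0.1767 in.
R_nwl = 0.6 × 100 × 0.1767 × 25 = 265.1 kip (longitudinal, 2 welds).
R_nwt = 0.6 × 100 × 0.1767 × 8.5 = 90.14 kip (transverse, base value).
(i) R_nwl + R_nwt = 355.3 kip; (ii) 0.85 R_nwl + 1.5 R_nwt = 360.6 kip.
R_n = max = 360.6 kip [governs: (ii)]; R_n/Ω = 180.3 kip.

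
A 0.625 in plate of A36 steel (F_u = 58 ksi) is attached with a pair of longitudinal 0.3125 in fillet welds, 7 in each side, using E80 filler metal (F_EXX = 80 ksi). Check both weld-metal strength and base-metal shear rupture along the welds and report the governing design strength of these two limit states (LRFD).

t_e = 0.707 × 0.3125 = 0.2209 in; L = 14 in.
Weld metal: φR_n = 0.75 × 0.6 × 80 × 0.2209 × 14 = 111.4 kip.
Base metal (shear rupture): φR_n = 0.75 × 0.6 × 58 × 0.625 × 14 = 228.4 kip.
Governing: weld metal.

φR_n ≈ 111 kip (weld metal governs)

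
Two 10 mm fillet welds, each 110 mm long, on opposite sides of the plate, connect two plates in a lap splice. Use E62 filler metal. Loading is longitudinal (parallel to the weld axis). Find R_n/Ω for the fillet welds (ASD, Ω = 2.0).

E62XX → F_EXX = 620 MPa.
Effective throat t_e = 0.707 × 10 = 7.07 mm.
Total length L = 220 mm; A_we = 7.07 × 220 = 1555 mm².
F_nw = 0.6 F_EXX = 0.6 × 620 = 372 MPa.
R_n = 372 × 1555 × 10⁻³ = 578.6 kN; R_n/Ω = 578.6/2.0 = 289.3 kN.

R_n/Ω ≈ 289 kN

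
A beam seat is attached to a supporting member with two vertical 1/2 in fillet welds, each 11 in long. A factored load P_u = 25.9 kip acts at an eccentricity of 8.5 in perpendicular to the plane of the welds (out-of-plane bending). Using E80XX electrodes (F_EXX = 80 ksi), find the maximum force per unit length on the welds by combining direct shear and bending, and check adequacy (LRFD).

f_max ≈ 5.58 kip/in; adequate

L_w = 2 × 11 = 22 in; section modulus (unit throat) S = 2 × L²/6 = 40.33 in².
Direct shear f_v = P/L_w = 25.9/22 = 1.177 kip/in.
Moment M = P × e = 25.9 × 8.5 = 220.15 kip·in; bending f_b = M/S = 5.458 kip/in.
f_max = √(f_v² + f_b²) = √(1.177² + 5.458²) = 5.584 kip/in.
φr_n = 0.75 × 0.6 × 80 × (0.707 × 0.5) = 12.73 kip/in → adequate.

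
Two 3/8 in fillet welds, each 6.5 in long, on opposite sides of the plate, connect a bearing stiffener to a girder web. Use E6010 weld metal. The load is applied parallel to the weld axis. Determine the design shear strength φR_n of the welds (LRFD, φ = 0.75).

φR_n ≈ 93.1 kips

E60XX → F_EXX = 60 ksi.
Effective throat t_e = 0.707 × 0.375 = 0.2651 in.
Total length L = 13 in; A_we = 0.2651 × 13 = 3.447 in².
F_nw = 0.6 F_EXX = 0.6 × 60 = 36 ksi.
φR_n = 0.75 × 36 × 3.447 = 93.06 kips.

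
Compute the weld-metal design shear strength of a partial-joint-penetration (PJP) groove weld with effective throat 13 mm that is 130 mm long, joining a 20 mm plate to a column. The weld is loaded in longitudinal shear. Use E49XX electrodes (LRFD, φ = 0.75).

E49XX → F_EXX = 490 MPa.
Effective throat (given) t_e = 13 mm.
A_we = 13 × 130 = 1690 mm².
F_nw = 0.6 F_EXX = 294 MPa.
φR_n = 0.75 × 294 × 1690 × 10⁻³ = 372.6 kN.

φR_n ≈ 373 kN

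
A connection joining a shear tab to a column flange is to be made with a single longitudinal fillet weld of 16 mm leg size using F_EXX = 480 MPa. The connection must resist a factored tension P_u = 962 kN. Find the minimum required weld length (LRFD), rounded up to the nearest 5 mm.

L = 395 mm

Throat t_e = 0.707 × 16 = 11.31 mm.
φr_n = 0.75 × 0.6 × 480 × 11.31 × 10⁻³ = 2.443 kN/mm.
L_req = P_u / φr_n = 962 / 2.443 = 393.7 mm total.
Round up → use L = 395 mm.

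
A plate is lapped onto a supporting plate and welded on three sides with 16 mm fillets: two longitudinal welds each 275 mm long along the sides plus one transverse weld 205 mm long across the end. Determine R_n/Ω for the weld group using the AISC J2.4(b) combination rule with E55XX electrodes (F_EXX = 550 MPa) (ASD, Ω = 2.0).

R_n/Ω ≈ 1450 kN

t_e = 0.707 × 16 = 11.31 mm.
R_nwl = 0.6 × 550 × 11.31 × 550 × 10⁻³ = 2053 kN (longitudinal, 2 welds).
R_nwt = 0.6 × 550 × 11.31 × 205 × 10⁻³ = 765.3 kN (transverse, base value).
(i) R_nwl + R_nwt = 2818 kN; (ii) 0.85 R_nwl + 1.5 R_nwt = 2893 kN.
R_n = max = 2893 kN [governs: (ii)]; R_n/Ω = 1447 kN.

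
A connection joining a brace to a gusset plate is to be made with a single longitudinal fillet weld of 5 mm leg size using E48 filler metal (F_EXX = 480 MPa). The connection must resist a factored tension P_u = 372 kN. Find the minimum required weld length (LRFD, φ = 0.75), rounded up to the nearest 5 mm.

Throat t_e = 0.707 × 5 = 3.535 mm.
φr_n = 0.75 × 0.6 × 480 × 3.535 × 10⁻³ = 0.7636 kN/mm.
L_req = P_u / φr_n = 372 / 0.7636 = 487.2 mm total.
Round up → use L = 490 mm.

L = 490 mm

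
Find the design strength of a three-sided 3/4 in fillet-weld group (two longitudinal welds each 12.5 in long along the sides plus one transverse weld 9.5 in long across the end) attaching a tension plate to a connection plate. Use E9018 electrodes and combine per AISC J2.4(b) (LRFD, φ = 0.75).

E90XX → F_EXX = 90 ksi.
t_e = 0.707 × 0.75 = 0.5302 in.
R_nwl = 0.6 × 90 × 0.5302 × 25 = 715.8 kip (longitudinal, 2 welds).
R_nwt = 0.6 × 90 × 0.5302 × 9.5 = 272 kip (transverse, base value).
(i) R_nwl + R_nwt = 987.9 kip; (ii) 0.85 R_nwl + 1.5 R_nwt = 1016 kip.
R_n = max = 1016 kip [governs: (ii)]; φR_n = 762.4 kip.

φR_n ≈ 762 kip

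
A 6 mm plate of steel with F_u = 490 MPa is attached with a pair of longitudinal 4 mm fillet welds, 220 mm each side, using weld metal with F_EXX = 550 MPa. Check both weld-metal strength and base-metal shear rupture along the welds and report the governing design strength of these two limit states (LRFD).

t_e = 0.707 × 4 = 2.828 mm; L = 440 mm.
Weld metal: φR_n = 0.75 × 0.6 × 550 × 2.828 × 440 × 10⁻³ = 308 kN.
Base metal (shear rupture): φR_n = 0.75 × 0.6 × 490 × 6 × 440 × 10⁻³ = 582.1 kN.
Governing: weld metal.

φR_n ≈ 308 kN (weld metal governs)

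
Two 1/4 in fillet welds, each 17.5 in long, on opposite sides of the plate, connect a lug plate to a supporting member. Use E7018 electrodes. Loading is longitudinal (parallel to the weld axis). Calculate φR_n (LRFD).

E70XX → F_EXX = 70 ksi.
Effective throat t_e = 0.707 × 0.25 = 0.1767 in.
Total length L = 35 in; A_we = 0.1767 × 35 = 6.186 in².
F_nw = 0.6 F_EXX = 0.6 × 70 = 42 ksi.
φR_n = 0.75 × 42 × 6.186 = 194.9 kips.

φR_n ≈ 195 kips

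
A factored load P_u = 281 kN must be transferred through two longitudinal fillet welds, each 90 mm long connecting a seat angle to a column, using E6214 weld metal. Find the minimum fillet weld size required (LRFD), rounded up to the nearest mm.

w = 8 mm

E62XX → F_EXX = 620 MPa.
Total weld length L = 180 mm.
Required throat t_e = P_u / (φ × 0.6 F_EXX × L) = 281 / (0.75 × 0.6 × 620 × 180 × 10⁻³) = 5.595 mm.
Required leg w = t_e / 0.707 = 7.914 mm → use 8 mm.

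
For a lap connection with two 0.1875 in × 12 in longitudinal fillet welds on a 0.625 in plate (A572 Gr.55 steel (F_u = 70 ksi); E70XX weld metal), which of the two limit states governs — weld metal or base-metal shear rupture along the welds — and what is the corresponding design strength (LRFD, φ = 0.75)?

φR_n ≈ 100 kips (weld metal governs)

E70XX → F_EXX = 70 ksi.
t_e = 0.707 × 0.1875 = 0.1326 in; L = 24 in.
Weld metal: φR_n = 0.75 × 0.6 × 70 × 0.1326 × 24 = 100.2 kips.
Base metal (shear rupture): φR_n = 0.75 × 0.6 × 70 × 0.625 × 24 = 472.5 kips.
Governing: weld metal.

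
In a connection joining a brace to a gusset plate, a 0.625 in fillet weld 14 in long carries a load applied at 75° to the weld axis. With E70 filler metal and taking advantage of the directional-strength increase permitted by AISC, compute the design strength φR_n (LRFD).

E70XX → F_EXX = 70 ksi.
t_e = 0.707 × 0.625 = 0.4419 in; A_we = 0.4419 × 14 = 6.186 in².
Directional factor: 1.0 + 0.5 sin^1.5(75°) = 1.475.
F_nw = 0.6 × 70 × 1.475 = 61.94 ksi.
φR_n = 0.75 × 61.94 × 6.186 = 287.4 kip.

φR_n ≈ 287 kip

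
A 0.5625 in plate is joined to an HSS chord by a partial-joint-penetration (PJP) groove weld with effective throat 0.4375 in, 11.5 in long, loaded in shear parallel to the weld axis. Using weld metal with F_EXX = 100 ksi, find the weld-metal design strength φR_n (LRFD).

Effective throat (given) t_e = 0.4375 in.
A_we = 0.4375 × 11.5 = 5.031 in².
F_nw = 0.6 F_EXX = 60 ksi.
φR_n = 0.75 × 60 × 5.031 = 226.4 kips.

φR_n ≈ 226 kips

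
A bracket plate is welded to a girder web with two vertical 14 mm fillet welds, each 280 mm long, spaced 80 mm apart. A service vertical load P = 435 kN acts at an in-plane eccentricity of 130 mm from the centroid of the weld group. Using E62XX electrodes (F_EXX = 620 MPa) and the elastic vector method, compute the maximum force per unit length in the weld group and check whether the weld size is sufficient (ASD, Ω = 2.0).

f_max ≈ 2150 N/mm; NOT adequate

Total weld length L_w = 560 mm. Treat welds as unit-width lines.
Polar moment about centroid: J = 2[d³/12 + d(b/2)²] = 2[280³/12 + 280×40²] = 4555000 mm³.
Direct shear f_v = P/L_w = 435×10³ / 560 = 776.8 N/mm (vertical).
Torsion M = P·e = 435×10³ × 130 = 56550000 N·mm.
Critical point at (x, y) = (40, 140) from centroid. f_tx = M·y/J = 1738 N/mm; f_ty = M·x/J = 496.6 N/mm.
Resultant f_max = √[f_tx² + (f_v + f_ty)²] = √[1738² + (776.8 + 496.6)²] = 2155 N/mm.
Capacity per unit length: r_n/Ω = (1/2.0) × 0.6 × 620 × (0.707 × 14) = 1841 N/mm.
2155 > 1841 → NOT adequate.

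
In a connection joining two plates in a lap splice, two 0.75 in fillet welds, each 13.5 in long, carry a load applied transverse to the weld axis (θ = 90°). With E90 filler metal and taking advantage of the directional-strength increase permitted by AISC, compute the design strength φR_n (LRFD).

φR_n ≈ 870 kips

E90XX → F_EXX = 90 ksi.
t_e = 0.707 × 0.75 = 0.5302 in; A_we = 0.5302 × 27 = 14.32 in².
Directional factor: 1.0 + 0.5 sin^1.5(90°) = 1.5.
F_nw = 0.6 × 90 × 1.5 = 81 ksi.
φR_n = 0.75 × 81 × 14.32 = 869.7 kips.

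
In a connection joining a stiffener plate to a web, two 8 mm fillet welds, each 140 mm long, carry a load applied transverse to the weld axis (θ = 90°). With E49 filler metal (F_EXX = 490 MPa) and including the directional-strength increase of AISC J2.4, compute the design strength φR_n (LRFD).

t_e = 0.707 × 8 = 5.656 mm; A_we = 5.656 × 280 = 1584 mm².
Directional factor: 1.0 + 0.5 sin^1.5(90°) = 1.5.
F_nw = 0.6 × 490 × 1.5 = 441 MPa.
φR_n = 0.75 × 441 × 1584 × 10⁻³ = 523.8 kN.

φR_n ≈ 524 kN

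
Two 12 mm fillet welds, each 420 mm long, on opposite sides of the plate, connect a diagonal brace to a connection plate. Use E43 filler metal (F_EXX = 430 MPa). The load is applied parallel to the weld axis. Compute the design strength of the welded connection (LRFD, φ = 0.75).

φR_n ≈ 1380 kN

Effective throat t_e = 0.707 × 12 = 8.484 mm.
Total length L = 840 mm; A_we = 8.484 × 840 = 7127 mm².
F_nw = 0.6 F_EXX = 0.6 × 430 = 258 MPa.
φR_n = 0.75 × 258 × 7127 × 10⁻³ = 1379 kN.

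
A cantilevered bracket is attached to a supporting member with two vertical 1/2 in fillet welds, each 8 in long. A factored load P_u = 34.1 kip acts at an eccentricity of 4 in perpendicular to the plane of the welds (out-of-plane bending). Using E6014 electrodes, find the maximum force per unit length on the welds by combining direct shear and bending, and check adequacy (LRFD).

E60XX → F_EXX = 60 ksi.
L_w = 2 × 8 = 16 in; section modulus (unit throat) S = 2 × L²/6 = 21.33 in².
Direct shear f_v = P/L_w = 34.1/16 = 2.131 kip/in.
Moment M = P × e = 34.1 × 4 = 136.4 kip·in; bending f_b = M/S = 6.394 kip/in.
f_max = √(f_v² + f_b²) = √(2.131² + 6.394²) = 6.74 kip/in.
φr_n = 0.75 × 0.6 × 60 × (0.707 × 0.5) = 9.544 kip/in → adequate.

f_max ≈ 6.74 kip/in; adequate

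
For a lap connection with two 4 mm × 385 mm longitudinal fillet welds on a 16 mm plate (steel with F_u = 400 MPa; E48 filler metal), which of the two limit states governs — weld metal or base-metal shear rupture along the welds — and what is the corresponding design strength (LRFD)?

E48XX → F_EXX = 480 MPa.
t_e = 0.707 × 4 = 2.828 mm; L = 770 mm.
Weld metal: φR_n = 0.75 × 0.6 × 480 × 2.828 × 770 × 10⁻³ = 470.4 kN.
Base metal (shear rupture): φR_n = 0.75 × 0.6 × 400 × 16 × 770 × 10⁻³ = 2218 kN.
Governing: weld metal.

φR_n ≈ 470 kN (weld metal governs)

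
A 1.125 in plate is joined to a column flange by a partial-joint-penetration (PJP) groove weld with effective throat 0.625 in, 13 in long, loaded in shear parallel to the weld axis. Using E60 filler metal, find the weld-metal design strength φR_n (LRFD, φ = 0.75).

E60XX → F_EXX = 60 ksi.
Effective throat (given) t_e = 0.625 in.
A_we = 0.625 × 13 = 8.125 in².
F_nw = 0.6 F_EXX = 36 ksi.
φR_n = 0.75 × 36 × 8.125 = 219.4 kips.

φR_n ≈ 219 kips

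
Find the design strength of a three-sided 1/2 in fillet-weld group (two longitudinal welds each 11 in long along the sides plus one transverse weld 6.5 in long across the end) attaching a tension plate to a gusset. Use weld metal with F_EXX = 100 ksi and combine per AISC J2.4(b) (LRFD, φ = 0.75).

φR_n ≈ 453 kips

t_e = 0.707 × 0.5 = 0.3535 in.
R_nwl = 0.6 × 100 × 0.3535 × 22 = 466.6 kips (longitudinal, 2 welds).
R_nwt = 0.6 × 100 × 0.3535 × 6.5 = 137.9 kips (transverse, base value).
(i) R_nwl + R_nwt = 604.5 kips; (ii) 0.85 R_nwl + 1.5 R_nwt = 603.4 kips.
R_n = max = 604.5 kips [governs: (i)]; φR_n = 453.4 kips.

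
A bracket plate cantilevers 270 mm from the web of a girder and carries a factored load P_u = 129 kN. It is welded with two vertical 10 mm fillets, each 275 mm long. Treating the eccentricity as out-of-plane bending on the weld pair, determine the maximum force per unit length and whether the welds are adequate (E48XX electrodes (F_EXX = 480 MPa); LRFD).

L_w = 2 × 275 = 550 mm; section modulus (unit throat) S = 2 × L²/6 = 25210 mm².
Direct shear f_v = P/L_w = 129×10³/550 = 234.5 N/mm.
Moment M = P × e = 129×10³ × 270 = 34830000 N·mm; bending f_b = M/S = 1382 N/mm.
f_max = √(f_v² + f_b²) = √(234.5² + 1382²) = 1401 N/mm.
φr_n = 0.75 × 0.6 × 480 × (0.707 × 10) = 1527 N/mm → adequate.

f_max ≈ 1400 N/mm; adequate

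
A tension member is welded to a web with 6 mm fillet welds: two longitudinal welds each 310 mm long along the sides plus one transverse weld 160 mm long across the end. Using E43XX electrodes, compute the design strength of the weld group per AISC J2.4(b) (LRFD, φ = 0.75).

φR_n ≈ 640 kN

E43XX → F_EXX = 430 MPa.
t_e = 0.707 × 6 = 4.242 mm.
R_nwl = 0.6 × 430 × 4.242 × 620 × 10⁻³ = 678.6 kN (longitudinal, 2 welds).
R_nwt = 0.6 × 430 × 4.242 × 160 × 10⁻³ = 175.1 kN (transverse, base value).
(i) R_nwl + R_nwt = 853.7 kN; (ii) 0.85 R_nwl + 1.5 R_nwt = 839.4 kN.
R_n = max = 853.7 kN [governs: (i)]; φR_n = 640.2 kN.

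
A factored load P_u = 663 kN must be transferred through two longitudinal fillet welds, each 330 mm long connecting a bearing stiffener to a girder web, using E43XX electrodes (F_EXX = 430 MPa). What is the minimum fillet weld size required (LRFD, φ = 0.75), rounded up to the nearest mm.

w = 8 mm

Total weld length L = 660 mm.
Required throat t_e = P_u / (φ × 0.6 F_EXX × L) = 663 / (0.75 × 0.6 × 430 × 660 × 10⁻³) = 5.191 mm.
Required leg w = t_e / 0.707 = 7.343 mm → use 8 mm.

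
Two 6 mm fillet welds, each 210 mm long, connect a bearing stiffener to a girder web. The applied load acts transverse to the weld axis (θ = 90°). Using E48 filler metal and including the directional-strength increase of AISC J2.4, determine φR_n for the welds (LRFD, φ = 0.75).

φR_n ≈ 577 kN

E48XX → F_EXX = 480 MPa.
t_e = 0.707 × 6 = 4.242 mm; A_we = 4.242 × 420 = 1782 mm².
Directional factor: 1.0 + 0.5 sin^1.5(90°) = 1.5.
F_nw = 0.6 × 480 × 1.5 = 432 MPa.
φR_n = 0.75 × 432 × 1782 × 10⁻³ = 577.3 kN.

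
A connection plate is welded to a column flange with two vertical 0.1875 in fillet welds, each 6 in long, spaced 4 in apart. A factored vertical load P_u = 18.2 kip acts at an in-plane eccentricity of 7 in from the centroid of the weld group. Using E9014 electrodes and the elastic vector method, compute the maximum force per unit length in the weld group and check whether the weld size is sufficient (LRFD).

f_max ≈ 6.43 kip/in; NOT adequate

E90XX → F_EXX = 90 ksi.
Total weld length L_w = 12 in. Treat welds as unit-width lines.
Polar moment about centroid: J = 2[d³/12 + d(b/2)²] = 2[6³/12 + 6×2²] = 84 in³.
Direct shear f_v = P/L_w = 18.2 / 12 = 1.517 kip/in (vertical).
Torsion M = P·e = 18.2 × 7 = 127.4 kip·in.
Critical point at (x, y) = (2, 3) from centroid. f_tx = M·y/J = 4.55 kip/in; f_ty = M·x/J = 3.033 kip/in.
Resultant f_max = √[f_tx² + (f_v + f_ty)²] = √[4.55² + (1.517 + 3.033)²] = 6.435 kip/in.
Capacity per unit length: φr_n = 0.75 × 0.6 × 90 × (0.707 × 0.1875) = 5.369 kip/in.
6.435 > 5.369 → NOT adequate.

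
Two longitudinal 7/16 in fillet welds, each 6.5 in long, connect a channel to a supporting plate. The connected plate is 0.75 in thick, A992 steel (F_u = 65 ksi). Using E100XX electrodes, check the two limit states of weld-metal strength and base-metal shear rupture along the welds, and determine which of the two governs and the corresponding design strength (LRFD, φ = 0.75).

φR_n ≈ 181 kip (weld metal governs)

E100XX → F_EXX = 100 ksi.
t_e = 0.707 × 0.4375 = 0.3093 in; L = 13 in.
Weld metal: φR_n = 0.75 × 0.6 × 100 × 0.3093 × 13 = 180.9 kip.
Base metal (shear rupture): φR_n = 0.75 × 0.6 × 65 × 0.75 × 13 = 285.2 kip.
Governing: weld metal.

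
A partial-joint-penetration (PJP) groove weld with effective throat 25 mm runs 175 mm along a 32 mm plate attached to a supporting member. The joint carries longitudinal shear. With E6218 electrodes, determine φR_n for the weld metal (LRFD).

φR_n ≈ 1220 kN

E62XX → F_EXX = 620 MPa.
Effective throat (given) t_e = 25 mm.
A_we = 25 × 175 = 4375 mm².
F_nw = 0.6 F_EXX = 372 MPa.
φR_n = 0.75 × 372 × 4375 × 10⁻³ = 1221 kN.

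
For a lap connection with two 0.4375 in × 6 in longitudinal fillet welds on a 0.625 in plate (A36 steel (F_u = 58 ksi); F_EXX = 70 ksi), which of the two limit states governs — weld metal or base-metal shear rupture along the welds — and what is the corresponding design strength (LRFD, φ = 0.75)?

φR_n ≈ 117 kip (weld metal governs)

t_e = 0.707 × 0.4375 = 0.3093 in; L = 12 in.
Weld metal: φR_n = 0.75 × 0.6 × 70 × 0.3093 × 12 = 116.9 kip.
Base metal (shear rupture): φR_n = 0.75 × 0.6 × 58 × 0.625 × 12 = 195.8 kip.
Governing: weld metal.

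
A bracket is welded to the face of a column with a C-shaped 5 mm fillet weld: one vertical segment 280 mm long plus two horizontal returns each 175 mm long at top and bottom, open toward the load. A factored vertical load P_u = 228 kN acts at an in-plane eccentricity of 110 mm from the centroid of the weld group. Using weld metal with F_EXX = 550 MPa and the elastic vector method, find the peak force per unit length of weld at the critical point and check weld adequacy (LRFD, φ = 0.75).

f_max ≈ 733 N/mm; adequate

Total weld length L_w = 630 mm. Treat welds as unit-width lines.
Centroid: x̄ = 2×175×87.5 / 630 = 48.61 mm from the vertical weld.
Polar moment about centroid: J = I_x + I_y = [280³/12 + 2×175×140²] + [280×48.61² + 2(175³/12 + 175×38.89²)] = 10770000 mm³.
Direct shear f_v = P/L_w = 228×10³ / 630 = 361.9 N/mm (vertical).
Torsion M = P·e = 228×10³ × 110 = 25080000 N·mm.
Critical point at (x, y) = (126.4, 140) from centroid. f_tx = M·y/J = 325.9 N/mm; f_ty = M·x/J = 294.2 N/mm.
Resultant f_max = √[f_tx² + (f_v + f_ty)²] = √[325.9² + (361.9 + 294.2)²] = 732.6 N/mm.
Capacity per unit length: φr_n = 0.75 × 0.6 × 550 × (0.707 × 5) = 874.9 N/mm.
732.6 ≤ 874.9 → adequate.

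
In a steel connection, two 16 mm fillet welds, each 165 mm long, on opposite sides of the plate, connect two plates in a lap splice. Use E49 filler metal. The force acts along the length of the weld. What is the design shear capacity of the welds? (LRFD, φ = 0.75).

φR_n ≈ 823 kN

E49XX → F_EXX = 490 MPa.
Effective throat t_e = 0.707 × 16 = 11.31 mm.
Total length L = 330 mm; A_we = 11.31 × 330 = 3733 mm².
F_nw = 0.6 F_EXX = 0.6 × 490 = 294 MPa.
φR_n = 0.75 × 294 × 3733 × 10⁻³ = 823.1 kN.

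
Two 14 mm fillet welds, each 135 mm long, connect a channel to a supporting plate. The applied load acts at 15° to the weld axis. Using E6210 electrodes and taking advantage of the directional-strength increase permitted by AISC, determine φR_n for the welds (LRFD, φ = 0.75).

φR_n ≈ 795 kN

E62XX → F_EXX = 620 MPa.
t_e = 0.707 × 14 = 9.898 mm; A_we = 9.898 × 270 = 2672 mm².
Directional factor: 1.0 + 0.5 sin^1.5(15°) = 1.066.
F_nw = 0.6 × 620 × 1.066 = 396.5 MPa.
φR_n = 0.75 × 396.5 × 2672 × 10⁻³ = 794.7 kN.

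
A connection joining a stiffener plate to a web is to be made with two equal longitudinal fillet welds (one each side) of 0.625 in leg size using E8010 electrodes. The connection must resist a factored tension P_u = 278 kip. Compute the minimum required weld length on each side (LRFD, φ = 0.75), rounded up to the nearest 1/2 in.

E80XX → F_EXX = 80 ksi.
Throat t_e = 0.707 × 0.625 = 0.4419 in.
φr_n = 0.75 × 0.6 × 80 × 0.4419 = 15.91 kip/in.
L_req = P_u / φr_n = 278 / 15.91 = 17.48 in total.
Per side: 17.48 / 2 = 8.738 in.
Round up → use L = 9 in on each side.

L = 9 in on each side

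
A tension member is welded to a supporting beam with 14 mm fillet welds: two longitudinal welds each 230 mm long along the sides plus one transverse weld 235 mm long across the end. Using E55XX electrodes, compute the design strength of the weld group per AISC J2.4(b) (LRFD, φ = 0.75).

E55XX → F_EXX = 550 MPa.
t_e = 0.707 × 14 = 9.898 mm.
R_nwl = 0.6 × 550 × 9.898 × 460 × 10⁻³ = 1503 kN (longitudinal, 2 welds).
R_nwt = 0.6 × 550 × 9.898 × 235 × 10⁻³ = 767.6 kN (transverse, base value).
(i) R_nwl + R_nwt = 2270 kN; (ii) 0.85 R_nwl + 1.5 R_nwt = 2429 kN.
R_n = max = 2429 kN [governs: (ii)]; φR_n = 1821 kN.

φR_n ≈ 1820 kN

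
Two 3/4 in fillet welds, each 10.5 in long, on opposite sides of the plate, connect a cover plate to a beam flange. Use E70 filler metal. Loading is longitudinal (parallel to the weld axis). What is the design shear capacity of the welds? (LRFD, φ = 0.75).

φR_n ≈ 351 kip

E70XX → F_EXX = 70 ksi.
Effective throat t_e = 0.707 × 0.75 = 0.5302 in.
Total length L = 21 in; A_we = 0.5302 × 21 = 11.14 in².
F_nw = 0.6 F_EXX = 0.6 × 70 = 42 ksi.
φR_n = 0.75 × 42 × 11.14 = 350.8 kip.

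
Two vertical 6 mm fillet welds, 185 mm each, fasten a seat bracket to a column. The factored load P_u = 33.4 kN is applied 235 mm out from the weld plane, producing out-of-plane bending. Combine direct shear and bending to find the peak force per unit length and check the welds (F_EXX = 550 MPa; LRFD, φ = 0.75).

f_max ≈ 694 N/mm; adequate

L_w = 2 × 185 = 370 mm; section modulus (unit throat) S = 2 × L²/6 = 11410 mm².
Direct shear f_v = P/L_w = 33.4×10³/370 = 90.27 N/mm.
Moment M = P × e = 33.4×10³ × 235 = 7849000 N·mm; bending f_b = M/S = 688 N/mm.
f_max = √(f_v² + f_b²) = √(90.27² + 688²) = 693.9 N/mm.
φr_n = 0.75 × 0.6 × 550 × (0.707 × 6) = 1050 N/mm → adequate.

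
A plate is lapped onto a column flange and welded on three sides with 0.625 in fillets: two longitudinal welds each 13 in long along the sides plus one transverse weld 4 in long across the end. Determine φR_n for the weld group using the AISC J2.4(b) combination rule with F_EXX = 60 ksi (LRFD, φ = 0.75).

φR_n ≈ 358 kips

t_e = 0.707 × 0.625 = 0.4419 in.
R_nwl = 0.6 × 60 × 0.4419 × 26 = 413.6 kips (longitudinal, 2 welds).
R_nwt = 0.6 × 60 × 0.4419 × 4 = 63.63 kips (transverse, base value).
(i) R_nwl + R_nwt = 477.2 kips; (ii) 0.85 R_nwl + 1.5 R_nwt = 447 kips.
R_n = max = 477.2 kips [governs: (i)]; φR_n = 357.9 kips.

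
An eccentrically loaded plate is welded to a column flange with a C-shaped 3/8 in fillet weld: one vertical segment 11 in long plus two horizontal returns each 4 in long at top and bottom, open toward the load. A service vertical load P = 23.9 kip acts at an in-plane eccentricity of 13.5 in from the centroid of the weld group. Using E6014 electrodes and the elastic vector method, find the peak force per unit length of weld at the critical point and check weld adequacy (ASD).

E60XX → F_EXX = 60 ksi.
Total weld length L_w = 19 in. Treat welds as unit-width lines.
Centroid: x̄ = 2×4×2 / 19 = 0.8421 in from the vertical weld.
Polar moment about centroid: J = I_x + I_y = [11³/12 + 2×4×5.5²] + [11×0.8421² + 2(4³/12 + 4×1.158²)] = 382.1 in³.
Direct shear f_v = P/L_w = 23.9 / 19 = 1.258 kip/in (vertical).
Torsion M = P·e = 23.9 × 13.5 = 322.65 kip·in.
Critical point at (x, y) = (3.158, 5.5) from centroid. f_tx = M·y/J = 4.644 kip/in; f_ty = M·x/J = 2.666 kip/in.
Resultant f_max = √[f_tx² + (f_v + f_ty)²] = √[4.644² + (1.258 + 2.666)²] = 6.08 kip/in.
Capacity per unit length: r_n/Ω = (1/2.0) × 0.6 × 60 × (0.707 × 0.375) = 4.772 kip/in.
6.08 > 4.772 → NOT adequate.

f_max ≈ 6.08 kip/in; NOT adequate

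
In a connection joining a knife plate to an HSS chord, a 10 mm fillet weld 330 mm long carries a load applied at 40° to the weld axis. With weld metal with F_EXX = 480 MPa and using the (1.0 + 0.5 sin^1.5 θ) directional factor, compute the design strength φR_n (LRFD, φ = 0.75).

t_e = 0.707 × 10 = 7.07 mm; A_we = 7.07 × 330 = 2333 mm².
Directional factor: 1.0 + 0.5 sin^1.5(40°) = 1.258.
F_nw = 0.6 × 480 × 1.258 = 362.2 MPa.
φR_n = 0.75 × 362.2 × 2333 × 10⁻³ = 633.8 kN.

φR_n ≈ 634 kN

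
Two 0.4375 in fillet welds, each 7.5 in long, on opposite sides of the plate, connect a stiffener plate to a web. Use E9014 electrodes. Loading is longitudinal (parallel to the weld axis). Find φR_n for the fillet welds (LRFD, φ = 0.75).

φR_n ≈ 188 kips

E90XX → F_EXX = 90 ksi.
Effective throat t_e = 0.707 × 0.4375 = 0.3093 in.
Total length L = 15 in; A_we = 0.3093 × 15 = 4.64 in².
F_nw = 0.6 F_EXX = 0.6 × 90 = 54 ksi.
φR_n = 0.75 × 54 × 4.64 = 187.9 kips.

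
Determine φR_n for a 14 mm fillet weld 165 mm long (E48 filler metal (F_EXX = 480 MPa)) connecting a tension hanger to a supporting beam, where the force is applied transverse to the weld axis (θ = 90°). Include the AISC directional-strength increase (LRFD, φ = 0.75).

φR_n ≈ 529 kN

t_e = 0.707 × 14 = 9.898 mm; A_we = 9.898 × 165 = 1633 mm².
Directional factor: 1.0 + 0.5 sin^1.5(90°) = 1.5.
F_nw = 0.6 × 480 × 1.5 = 432 MPa.
φR_n = 0.75 × 432 × 1633 × 10⁻³ = 529.1 kN.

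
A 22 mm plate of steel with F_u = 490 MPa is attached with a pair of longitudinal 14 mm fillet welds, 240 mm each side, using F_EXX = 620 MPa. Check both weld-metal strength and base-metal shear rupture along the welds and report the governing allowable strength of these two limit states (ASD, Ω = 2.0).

t_e = 0.707 × 14 = 9.898 mm; L = 480 mm.
Weld metal: R_n/Ω = (1/2.0) × 0.6 × 620 × 9.898 × 480 × 10⁻³ = 883.7 kN.
Base metal (shear rupture): R_n/Ω = (1/2.0) × 0.6 × 490 × 22 × 480 × 10⁻³ = 1552 kN.
Governing: weld metal.

R_n/Ω ≈ 884 kN (weld metal governs)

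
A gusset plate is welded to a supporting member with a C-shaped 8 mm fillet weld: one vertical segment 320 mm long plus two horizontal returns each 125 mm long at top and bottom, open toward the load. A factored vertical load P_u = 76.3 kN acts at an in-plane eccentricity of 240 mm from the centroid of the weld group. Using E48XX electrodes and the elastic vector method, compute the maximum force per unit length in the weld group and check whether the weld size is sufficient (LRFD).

E48XX → F_EXX = 480 MPa.
Total weld length L_w = 570 mm. Treat welds as unit-width lines.
Centroid: x̄ = 2×125×62.5 / 570 = 27.41 mm from the vertical weld.
Polar moment about centroid: J = I_x + I_y = [320³/12 + 2×125×160²] + [320×27.41² + 2(125³/12 + 125×35.09²)] = 10000000 mm³.
Direct shear f_v = P/L_w = 76.3×10³ / 570 = 133.9 N/mm (vertical).
Torsion M = P·e = 76.3×10³ × 240 = 18312000 N·mm.
Critical point at (x, y) = (97.59, 160) from centroid. f_tx = M·y/J = 292.9 N/mm; f_ty = M·x/J = 178.6 N/mm.
Resultant f_max = √[f_tx² + (f_v + f_ty)²] = √[292.9² + (133.9 + 178.6)²] = 428.3 N/mm.
Capacity per unit length: φr_n = 0.75 × 0.6 × 480 × (0.707 × 8) = 1222 N/mm.
428.3 ≤ 1222 → adequate.

f_max ≈ 428 N/mm; adequate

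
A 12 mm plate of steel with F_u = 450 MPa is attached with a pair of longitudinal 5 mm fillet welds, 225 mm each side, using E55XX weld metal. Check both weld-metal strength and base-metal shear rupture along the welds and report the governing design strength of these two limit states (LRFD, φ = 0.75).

φR_n ≈ 394 kN (weld metal governs)

E55XX → F_EXX = 550 MPa.
t_e = 0.707 × 5 = 3.535 mm; L = 450 mm.
Weld metal: φR_n = 0.75 × 0.6 × 550 × 3.535 × 450 × 10⁻³ = 393.7 kN.
Base metal (shear rupture): φR_n = 0.75 × 0.6 × 450 × 12 × 450 × 10⁻³ = 1094 kN.
Governing: weld metal.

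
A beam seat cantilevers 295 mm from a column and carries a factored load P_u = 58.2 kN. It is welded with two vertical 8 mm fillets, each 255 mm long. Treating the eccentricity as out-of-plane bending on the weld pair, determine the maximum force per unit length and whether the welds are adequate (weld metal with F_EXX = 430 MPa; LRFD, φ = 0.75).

f_max ≈ 800 N/mm; adequate

L_w = 2 × 255 = 510 mm; section modulus (unit throat) S = 2 × L²/6 = 21680 mm².
Direct shear f_v = P/L_w = 58.2×10³/510 = 114.1 N/mm.
Moment M = P × e = 58.2×10³ × 295 = 17169000 N·mm; bending f_b = M/S = 792.1 N/mm.
f_max = √(f_v² + f_b²) = √(114.1² + 792.1²) = 800.3 N/mm.
φr_n = 0.75 × 0.6 × 430 × (0.707 × 8) = 1094 N/mm → adequate.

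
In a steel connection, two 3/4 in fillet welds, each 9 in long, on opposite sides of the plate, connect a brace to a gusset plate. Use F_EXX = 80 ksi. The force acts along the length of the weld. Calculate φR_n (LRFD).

φR_n ≈ 344 kip

Effective throat t_e = 0.707 × 0.75 = 0.5302 in.
Total length L = 18 in; A_we = 0.5302 × 18 = 9.544 in².
F_nw = 0.6 F_EXX = 0.6 × 80 = 48 ksi.
φR_n = 0.75 × 48 × 9.544 = 343.6 kip.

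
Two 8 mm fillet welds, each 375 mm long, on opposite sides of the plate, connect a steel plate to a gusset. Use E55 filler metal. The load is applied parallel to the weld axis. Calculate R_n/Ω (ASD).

E55XX → F_EXX = 550 MPa.
Effective throat t_e = 0.707 × 8 = 5.656 mm.
Total length L = 750 mm; A_we = 5.656 × 750 = 4242 mm².
F_nw = 0.6 F_EXX = 0.6 × 550 = 330 MPa.
R_n = 330 × 4242 × 10⁻³ = 1400 kN; R_n/Ω = 1400/2.0 = 699.9 kN.

R_n/Ω ≈ 700 kN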